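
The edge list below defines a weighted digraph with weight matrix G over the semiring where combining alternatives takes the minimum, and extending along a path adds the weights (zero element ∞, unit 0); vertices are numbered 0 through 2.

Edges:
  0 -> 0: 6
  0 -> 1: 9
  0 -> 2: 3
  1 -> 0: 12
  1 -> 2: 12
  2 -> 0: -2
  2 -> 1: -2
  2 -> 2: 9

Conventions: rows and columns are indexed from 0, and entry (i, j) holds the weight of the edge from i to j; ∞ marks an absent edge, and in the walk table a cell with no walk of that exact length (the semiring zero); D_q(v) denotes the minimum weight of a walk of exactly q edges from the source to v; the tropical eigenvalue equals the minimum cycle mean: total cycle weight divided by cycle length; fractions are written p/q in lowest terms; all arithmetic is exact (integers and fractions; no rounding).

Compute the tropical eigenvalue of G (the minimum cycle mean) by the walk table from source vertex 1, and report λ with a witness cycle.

q=0: [∞, 0, ∞]
q=1: [12, ∞, 12]
q=2: [10, 10, 15]
q=3: [13, 13, 13]
Optimal cycle mean attained by: cycle 0->2->0, total 3 + (-2), length 2.
Answer: λ = 1/2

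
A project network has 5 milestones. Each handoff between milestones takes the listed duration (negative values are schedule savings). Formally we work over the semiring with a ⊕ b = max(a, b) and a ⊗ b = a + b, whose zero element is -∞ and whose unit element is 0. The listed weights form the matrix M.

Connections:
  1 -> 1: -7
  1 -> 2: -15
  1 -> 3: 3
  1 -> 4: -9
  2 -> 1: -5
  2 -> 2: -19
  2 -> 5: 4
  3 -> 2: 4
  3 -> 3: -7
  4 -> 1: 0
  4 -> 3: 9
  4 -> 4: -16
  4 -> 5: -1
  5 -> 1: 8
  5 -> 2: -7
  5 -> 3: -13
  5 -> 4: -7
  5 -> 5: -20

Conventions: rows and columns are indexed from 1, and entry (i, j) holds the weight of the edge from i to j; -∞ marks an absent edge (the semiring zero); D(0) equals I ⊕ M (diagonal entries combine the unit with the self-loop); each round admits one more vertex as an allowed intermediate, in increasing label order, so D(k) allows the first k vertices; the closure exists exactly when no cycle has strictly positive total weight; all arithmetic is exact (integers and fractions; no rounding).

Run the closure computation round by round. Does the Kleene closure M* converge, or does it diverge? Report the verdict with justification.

D(0):
  [0, -15, 3, -9, -∞]
  [-5, 0, -∞, -∞, 4]
  [-∞, 4, 0, -∞, -∞]
  [0, -∞, 9, 0, -1]
  [8, -7, -13, -7, 0]
D(1):
  [0, -15, 3, -9, -∞]
  [-5, 0, -2, -14, 4]
  [-∞, 4, 0, -∞, -∞]
  [0, -15, 9, 0, -1]
  [8, -7, 11, -1, 0]
Detection: at round 2, diagonal entry (3, 3) turns strictly positive.
Key observation: the cycle 3->2->1->3 has total weight 4 + (-5) + 3, which is strictly positive.
Answer: DIVERGES — positive cycle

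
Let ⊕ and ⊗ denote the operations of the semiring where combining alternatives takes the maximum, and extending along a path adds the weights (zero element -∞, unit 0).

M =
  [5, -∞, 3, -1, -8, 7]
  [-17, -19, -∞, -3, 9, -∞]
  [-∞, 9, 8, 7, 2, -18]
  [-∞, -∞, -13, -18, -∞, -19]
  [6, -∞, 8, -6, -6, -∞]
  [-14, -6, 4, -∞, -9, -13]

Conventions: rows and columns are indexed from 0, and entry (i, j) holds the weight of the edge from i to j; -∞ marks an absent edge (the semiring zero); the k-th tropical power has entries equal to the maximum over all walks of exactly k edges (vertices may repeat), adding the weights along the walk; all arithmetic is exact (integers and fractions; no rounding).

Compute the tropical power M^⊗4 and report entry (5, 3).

M^⊗2:
  [10, 12, 11, 10, 5, 12]
  [15, -38, 17, 3, 3, -10]
  [8, 17, 16, 15, 18, -10]
  [-33, -4, -5, -6, -11, -31]
  [11, 17, 16, 15, 10, 13]
  [-3, 13, 12, 11, 6, -7]
M^⊗3:
  [15, 20, 19, 18, 21, 17]
  [20, 26, 25, 24, 19, 22]
  [24, 25, 26, 23, 26, 15]
  [-5, 4, 3, 2, 5, -23]
  [16, 25, 24, 23, 26, 18]
  [12, 21, 20, 19, 22, 4]
M^⊗4:
  [27, 28, 29, 26, 29, 22]
  [25, 34, 33, 32, 35, 27]
  [32, 35, 34, 33, 34, 31]
  [11, 12, 13, 10, 13, 2]
  [32, 33, 34, 31, 34, 23]
  [28, 29, 30, 27, 30, 19]
Key observation: the optimum is the walk 5->2->2->2->3, with weight 4 + 8 + 8 + 7 = 27.
Optimal value attained by: walk 5->2->2->2->3.
Answer: (M^⊗4)[5][3] = 27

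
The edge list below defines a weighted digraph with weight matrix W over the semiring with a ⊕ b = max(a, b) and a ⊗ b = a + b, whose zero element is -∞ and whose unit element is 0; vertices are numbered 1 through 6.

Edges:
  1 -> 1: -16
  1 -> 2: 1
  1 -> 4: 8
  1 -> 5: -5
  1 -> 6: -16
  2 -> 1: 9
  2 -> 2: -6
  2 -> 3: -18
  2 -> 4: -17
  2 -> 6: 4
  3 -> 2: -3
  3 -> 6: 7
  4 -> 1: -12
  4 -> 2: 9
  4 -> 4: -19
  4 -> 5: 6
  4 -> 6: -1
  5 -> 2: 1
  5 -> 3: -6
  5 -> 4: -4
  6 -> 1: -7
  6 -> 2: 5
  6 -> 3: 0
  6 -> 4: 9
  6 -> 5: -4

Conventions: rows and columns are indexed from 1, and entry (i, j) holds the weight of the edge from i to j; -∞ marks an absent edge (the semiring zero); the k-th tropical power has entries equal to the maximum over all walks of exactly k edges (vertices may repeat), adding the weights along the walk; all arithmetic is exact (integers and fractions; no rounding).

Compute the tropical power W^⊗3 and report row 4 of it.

W^⊗2:
  [10, 17, -11, -7, 14, 7]
  [3, 10, 4, 17, 4, -2]
  [6, 12, 7, 16, 3, 1]
  [18, 7, 0, 8, -5, 13]
  [10, 5, -17, -16, 2, 5]
  [14, 18, -10, 1, 15, 9]
W^⊗3:
  [26, 15, 8, 18, 5, 21]
  [19, 26, -2, 11, 23, 16]
  [21, 25, 1, 14, 22, 16]
  [16, 19, 13, 26, 14, 11]
  [14, 11, 5, 18, 5, 9]
  [27, 16, 9, 22, 9, 22]
Answer: row 4 of W^⊗3 = [16, 19, 13, 26, 14, 11]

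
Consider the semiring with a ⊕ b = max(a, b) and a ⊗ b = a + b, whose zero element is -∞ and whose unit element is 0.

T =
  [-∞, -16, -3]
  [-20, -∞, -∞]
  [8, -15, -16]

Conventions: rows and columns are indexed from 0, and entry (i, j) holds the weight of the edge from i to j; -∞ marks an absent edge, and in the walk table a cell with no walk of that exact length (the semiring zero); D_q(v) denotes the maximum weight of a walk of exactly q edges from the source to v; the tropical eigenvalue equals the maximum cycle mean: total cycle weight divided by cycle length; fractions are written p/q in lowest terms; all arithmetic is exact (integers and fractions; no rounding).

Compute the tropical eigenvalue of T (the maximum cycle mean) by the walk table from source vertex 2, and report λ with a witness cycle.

q=0: [-∞, -∞, 0]
q=1: [8, -15, -16]
q=2: [-8, -8, 5]
q=3: [13, -10, -11]
Optimal cycle mean attained by: cycle 0->2->0, total (-3) + 8, length 2.
Answer: λ = 5/2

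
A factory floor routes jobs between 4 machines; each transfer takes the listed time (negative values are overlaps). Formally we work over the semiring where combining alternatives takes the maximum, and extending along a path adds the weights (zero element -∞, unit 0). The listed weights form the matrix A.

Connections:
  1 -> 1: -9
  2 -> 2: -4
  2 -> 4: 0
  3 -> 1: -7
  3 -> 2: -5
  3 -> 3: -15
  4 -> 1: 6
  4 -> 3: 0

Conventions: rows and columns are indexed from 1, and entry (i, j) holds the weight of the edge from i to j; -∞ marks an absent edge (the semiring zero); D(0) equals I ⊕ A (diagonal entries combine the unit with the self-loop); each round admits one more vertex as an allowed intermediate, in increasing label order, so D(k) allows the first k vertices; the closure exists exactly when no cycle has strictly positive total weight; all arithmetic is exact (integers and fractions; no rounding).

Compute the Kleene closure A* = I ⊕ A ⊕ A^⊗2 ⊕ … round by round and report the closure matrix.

D(0):
  [0, -∞, -∞, -∞]
  [-∞, 0, -∞, 0]
  [-7, -5, 0, -∞]
  [6, -∞, 0, 0]
D(1):
  [0, -∞, -∞, -∞]
  [-∞, 0, -∞, 0]
  [-7, -5, 0, -∞]
  [6, -∞, 0, 0]
D(2):
  [0, -∞, -∞, -∞]
  [-∞, 0, -∞, 0]
  [-7, -5, 0, -5]
  [6, -∞, 0, 0]
D(3):
  [0, -∞, -∞, -∞]
  [-∞, 0, -∞, 0]
  [-7, -5, 0, -5]
  [6, -5, 0, 0]
D(4):
  [0, -∞, -∞, -∞]
  [6, 0, 0, 0]
  [1, -5, 0, -5]
  [6, -5, 0, 0]
Answer: A* = [[0, -∞, -∞, -∞], [6, 0, 0, 0], [1, -5, 0, -5], [6, -5, 0, 0]]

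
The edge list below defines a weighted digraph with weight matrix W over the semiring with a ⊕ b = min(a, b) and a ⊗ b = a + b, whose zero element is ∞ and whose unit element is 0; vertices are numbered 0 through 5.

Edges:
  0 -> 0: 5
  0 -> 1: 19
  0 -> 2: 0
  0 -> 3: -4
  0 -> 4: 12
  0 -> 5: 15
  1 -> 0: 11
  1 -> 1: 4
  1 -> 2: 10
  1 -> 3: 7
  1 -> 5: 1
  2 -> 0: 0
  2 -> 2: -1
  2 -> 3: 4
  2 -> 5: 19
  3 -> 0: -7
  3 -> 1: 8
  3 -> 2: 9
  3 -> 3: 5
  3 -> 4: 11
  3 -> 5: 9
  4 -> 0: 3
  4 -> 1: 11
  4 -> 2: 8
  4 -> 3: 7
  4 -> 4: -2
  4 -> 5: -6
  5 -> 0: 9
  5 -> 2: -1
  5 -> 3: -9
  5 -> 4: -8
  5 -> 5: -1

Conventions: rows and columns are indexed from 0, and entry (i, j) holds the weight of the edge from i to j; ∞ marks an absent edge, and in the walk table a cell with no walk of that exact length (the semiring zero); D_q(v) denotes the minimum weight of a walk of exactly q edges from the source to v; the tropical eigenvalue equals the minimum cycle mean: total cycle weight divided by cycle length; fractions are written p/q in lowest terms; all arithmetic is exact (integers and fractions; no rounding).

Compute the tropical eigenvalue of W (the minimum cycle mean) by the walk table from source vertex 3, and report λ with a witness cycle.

q=0: [∞, ∞, ∞, 0, ∞, ∞]
q=1: [-7, 8, 9, 5, 11, 9]
q=2: [-2, 12, -7, -11, 1, 5]
q=3: [-18, -3, -8, -6, -3, -5]
q=4: [-13, 1, -18, -22, -13, -9]
q=5: [-29, -14, -19, -18, -17, -19]
q=6: [-25, -10, -29, -33, -27, -23]
Optimal cycle mean attained by: cycle 4->5->4, total (-6) + (-8), length 2.
Answer: λ = -7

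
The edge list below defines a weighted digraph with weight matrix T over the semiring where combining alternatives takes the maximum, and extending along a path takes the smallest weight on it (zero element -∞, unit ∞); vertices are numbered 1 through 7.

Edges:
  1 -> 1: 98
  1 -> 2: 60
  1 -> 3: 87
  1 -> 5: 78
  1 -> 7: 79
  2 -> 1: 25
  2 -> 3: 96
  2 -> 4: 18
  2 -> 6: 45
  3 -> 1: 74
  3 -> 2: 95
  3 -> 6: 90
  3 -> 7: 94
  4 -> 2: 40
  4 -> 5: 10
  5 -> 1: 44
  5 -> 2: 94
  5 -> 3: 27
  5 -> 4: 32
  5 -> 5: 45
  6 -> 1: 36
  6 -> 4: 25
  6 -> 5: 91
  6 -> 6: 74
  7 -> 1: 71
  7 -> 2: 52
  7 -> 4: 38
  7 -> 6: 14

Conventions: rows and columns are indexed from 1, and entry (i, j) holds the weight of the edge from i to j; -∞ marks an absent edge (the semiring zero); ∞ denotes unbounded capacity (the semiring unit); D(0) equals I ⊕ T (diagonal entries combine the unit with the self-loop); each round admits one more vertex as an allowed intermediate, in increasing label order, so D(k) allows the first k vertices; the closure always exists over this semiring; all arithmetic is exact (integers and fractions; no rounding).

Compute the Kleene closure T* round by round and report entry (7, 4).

D(0):
  [∞, 60, 87, -∞, 78, -∞, 79]
  [25, ∞, 96, 18, -∞, 45, -∞]
  [74, 95, ∞, -∞, -∞, 90, 94]
  [-∞, 40, -∞, ∞, 10, -∞, -∞]
  [44, 94, 27, 32, ∞, -∞, -∞]
  [36, -∞, -∞, 25, 91, ∞, -∞]
  [71, 52, -∞, 38, -∞, 14, ∞]
D(1):
  [∞, 60, 87, -∞, 78, -∞, 79]
  [25, ∞, 96, 18, 25, 45, 25]
  [74, 95, ∞, -∞, 74, 90, 94]
  [-∞, 40, -∞, ∞, 10, -∞, -∞]
  [44, 94, 44, 32, ∞, -∞, 44]
  [36, 36, 36, 25, 91, ∞, 36]
  [71, 60, 71, 38, 71, 14, ∞]
D(2):
  [∞, 60, 87, 18, 78, 45, 79]
  [25, ∞, 96, 18, 25, 45, 25]
  [74, 95, ∞, 18, 74, 90, 94]
  [25, 40, 40, ∞, 25, 40, 25]
  [44, 94, 94, 32, ∞, 45, 44]
  [36, 36, 36, 25, 91, ∞, 36]
  [71, 60, 71, 38, 71, 45, ∞]
D(3):
  [∞, 87, 87, 18, 78, 87, 87]
  [74, ∞, 96, 18, 74, 90, 94]
  [74, 95, ∞, 18, 74, 90, 94]
  [40, 40, 40, ∞, 40, 40, 40]
  [74, 94, 94, 32, ∞, 90, 94]
  [36, 36, 36, 25, 91, ∞, 36]
  [71, 71, 71, 38, 71, 71, ∞]
D(4):
  [∞, 87, 87, 18, 78, 87, 87]
  [74, ∞, 96, 18, 74, 90, 94]
  [74, 95, ∞, 18, 74, 90, 94]
  [40, 40, 40, ∞, 40, 40, 40]
  [74, 94, 94, 32, ∞, 90, 94]
  [36, 36, 36, 25, 91, ∞, 36]
  [71, 71, 71, 38, 71, 71, ∞]
D(5):
  [∞, 87, 87, 32, 78, 87, 87]
  [74, ∞, 96, 32, 74, 90, 94]
  [74, 95, ∞, 32, 74, 90, 94]
  [40, 40, 40, ∞, 40, 40, 40]
  [74, 94, 94, 32, ∞, 90, 94]
  [74, 91, 91, 32, 91, ∞, 91]
  [71, 71, 71, 38, 71, 71, ∞]
D(6):
  [∞, 87, 87, 32, 87, 87, 87]
  [74, ∞, 96, 32, 90, 90, 94]
  [74, 95, ∞, 32, 90, 90, 94]
  [40, 40, 40, ∞, 40, 40, 40]
  [74, 94, 94, 32, ∞, 90, 94]
  [74, 91, 91, 32, 91, ∞, 91]
  [71, 71, 71, 38, 71, 71, ∞]
D(7):
  [∞, 87, 87, 38, 87, 87, 87]
  [74, ∞, 96, 38, 90, 90, 94]
  [74, 95, ∞, 38, 90, 90, 94]
  [40, 40, 40, ∞, 40, 40, 40]
  [74, 94, 94, 38, ∞, 90, 94]
  [74, 91, 91, 38, 91, ∞, 91]
  [71, 71, 71, 38, 71, 71, ∞]
Answer: T*[7][4] = 38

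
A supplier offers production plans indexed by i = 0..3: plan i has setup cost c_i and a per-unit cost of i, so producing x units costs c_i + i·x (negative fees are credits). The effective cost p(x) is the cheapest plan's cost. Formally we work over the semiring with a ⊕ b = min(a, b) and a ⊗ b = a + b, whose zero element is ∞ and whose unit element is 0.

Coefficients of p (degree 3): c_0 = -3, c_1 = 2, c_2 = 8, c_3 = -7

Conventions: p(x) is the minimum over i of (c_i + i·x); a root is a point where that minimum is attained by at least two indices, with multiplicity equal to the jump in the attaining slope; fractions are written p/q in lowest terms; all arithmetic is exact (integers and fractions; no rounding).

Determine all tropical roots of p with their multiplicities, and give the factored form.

hull edge (i=0, c=-3) to (i=3, c=-7): slope -4/3, span 3
Factored form: p(x) = -7 ⊗ (x ⊕ 4/3) ⊗ (x ⊕ 4/3) ⊗ (x ⊕ 4/3)
Answer: roots = 4/3 (mult 3)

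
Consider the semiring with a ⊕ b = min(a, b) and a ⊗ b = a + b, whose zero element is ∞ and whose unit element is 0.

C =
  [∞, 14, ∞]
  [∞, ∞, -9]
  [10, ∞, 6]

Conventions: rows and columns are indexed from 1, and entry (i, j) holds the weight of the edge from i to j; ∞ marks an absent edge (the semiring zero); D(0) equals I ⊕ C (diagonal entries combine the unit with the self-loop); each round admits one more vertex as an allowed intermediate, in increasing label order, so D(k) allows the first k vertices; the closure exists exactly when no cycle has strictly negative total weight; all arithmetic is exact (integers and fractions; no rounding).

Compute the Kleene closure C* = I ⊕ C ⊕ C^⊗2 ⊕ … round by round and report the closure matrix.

D(0):
  [0, 14, ∞]
  [∞, 0, -9]
  [10, ∞, 0]
D(1):
  [0, 14, ∞]
  [∞, 0, -9]
  [10, 24, 0]
D(2):
  [0, 14, 5]
  [∞, 0, -9]
  [10, 24, 0]
D(3):
  [0, 14, 5]
  [1, 0, -9]
  [10, 24, 0]
Answer: C* = [[0, 14, 5], [1, 0, -9], [10, 24, 0]]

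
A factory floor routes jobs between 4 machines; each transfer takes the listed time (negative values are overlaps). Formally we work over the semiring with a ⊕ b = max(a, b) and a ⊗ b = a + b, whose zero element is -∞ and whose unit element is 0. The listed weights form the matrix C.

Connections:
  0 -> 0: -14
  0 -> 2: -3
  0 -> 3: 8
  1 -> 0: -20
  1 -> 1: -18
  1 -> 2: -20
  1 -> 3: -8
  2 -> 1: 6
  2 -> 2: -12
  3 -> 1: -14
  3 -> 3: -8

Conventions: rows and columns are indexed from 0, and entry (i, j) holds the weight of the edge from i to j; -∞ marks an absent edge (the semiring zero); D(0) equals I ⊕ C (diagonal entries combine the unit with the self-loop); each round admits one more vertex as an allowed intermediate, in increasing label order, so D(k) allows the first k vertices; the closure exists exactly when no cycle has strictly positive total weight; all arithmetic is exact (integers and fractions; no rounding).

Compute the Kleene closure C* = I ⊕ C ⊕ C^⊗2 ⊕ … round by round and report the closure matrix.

D(0):
  [0, -∞, -3, 8]
  [-20, 0, -20, -8]
  [-∞, 6, 0, -∞]
  [-∞, -14, -∞, 0]
D(1):
  [0, -∞, -3, 8]
  [-20, 0, -20, -8]
  [-∞, 6, 0, -∞]
  [-∞, -14, -∞, 0]
D(2):
  [0, -∞, -3, 8]
  [-20, 0, -20, -8]
  [-14, 6, 0, -2]
  [-34, -14, -34, 0]
D(3):
  [0, 3, -3, 8]
  [-20, 0, -20, -8]
  [-14, 6, 0, -2]
  [-34, -14, -34, 0]
D(4):
  [0, 3, -3, 8]
  [-20, 0, -20, -8]
  [-14, 6, 0, -2]
  [-34, -14, -34, 0]
Answer: C* = [[0, 3, -3, 8], [-20, 0, -20, -8], [-14, 6, 0, -2], [-34, -14, -34, 0]]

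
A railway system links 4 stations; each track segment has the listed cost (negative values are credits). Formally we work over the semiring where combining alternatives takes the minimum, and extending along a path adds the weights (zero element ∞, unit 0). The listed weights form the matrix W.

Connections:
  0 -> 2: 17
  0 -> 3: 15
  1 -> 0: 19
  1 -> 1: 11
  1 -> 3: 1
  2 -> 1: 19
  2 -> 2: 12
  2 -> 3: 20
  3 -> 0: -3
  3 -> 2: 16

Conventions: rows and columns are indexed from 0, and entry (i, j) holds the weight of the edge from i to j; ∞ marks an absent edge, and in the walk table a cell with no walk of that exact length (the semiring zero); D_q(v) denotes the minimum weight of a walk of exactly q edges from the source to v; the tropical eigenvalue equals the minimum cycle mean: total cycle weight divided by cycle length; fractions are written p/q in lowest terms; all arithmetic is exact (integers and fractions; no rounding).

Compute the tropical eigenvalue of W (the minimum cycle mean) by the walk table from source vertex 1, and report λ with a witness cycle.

q=0: [∞, 0, ∞, ∞]
q=1: [19, 11, ∞, 1]
q=2: [-2, 22, 17, 12]
q=3: [9, 33, 15, 13]
q=4: [10, 34, 26, 24]
Optimal cycle mean attained by: cycle 0->3->0, total 15 + (-3), length 2.
Answer: λ = 6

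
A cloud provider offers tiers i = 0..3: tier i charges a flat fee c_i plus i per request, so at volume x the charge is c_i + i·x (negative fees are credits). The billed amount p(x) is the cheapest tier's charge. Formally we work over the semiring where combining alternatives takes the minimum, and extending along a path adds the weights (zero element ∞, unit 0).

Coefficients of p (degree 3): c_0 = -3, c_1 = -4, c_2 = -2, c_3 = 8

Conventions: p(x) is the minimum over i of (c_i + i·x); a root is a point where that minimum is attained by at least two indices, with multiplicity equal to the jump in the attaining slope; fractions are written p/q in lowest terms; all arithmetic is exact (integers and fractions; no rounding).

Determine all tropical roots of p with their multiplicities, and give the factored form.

hull edge (i=0, c=-3) to (i=1, c=-4): slope -1, span 1
hull edge (i=1, c=-4) to (i=2, c=-2): slope 2, span 1
hull edge (i=2, c=-2) to (i=3, c=8): slope 10, span 1
Factored form: p(x) = 8 ⊗ (x ⊕ (-10)) ⊗ (x ⊕ (-2)) ⊗ (x ⊕ 1)
Answer: roots = -10 (mult 1), -2 (mult 1), 1 (mult 1)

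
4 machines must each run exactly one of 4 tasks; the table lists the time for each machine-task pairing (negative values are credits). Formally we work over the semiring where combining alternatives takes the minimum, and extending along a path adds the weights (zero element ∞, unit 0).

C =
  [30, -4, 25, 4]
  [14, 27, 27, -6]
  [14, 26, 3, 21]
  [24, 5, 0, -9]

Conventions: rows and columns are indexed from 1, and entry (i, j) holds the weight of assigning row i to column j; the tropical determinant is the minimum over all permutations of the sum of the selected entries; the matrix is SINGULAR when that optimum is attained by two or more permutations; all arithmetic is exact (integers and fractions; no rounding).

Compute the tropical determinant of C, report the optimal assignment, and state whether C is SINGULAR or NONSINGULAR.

σ = (1, 2, 3, 4): 30 + 27 + 3 + (-9) = 51
σ = (1, 2, 4, 3): 30 + 27 + 21 + 0 = 78
σ = (1, 3, 2, 4): 30 + 27 + 26 + (-9) = 74
σ = (1, 3, 4, 2): 30 + 27 + 21 + 5 = 83
σ = (1, 4, 2, 3): 30 + (-6) + 26 + 0 = 50
σ = (1, 4, 3, 2): 30 + (-6) + 3 + 5 = 32
σ = (2, 1, 3, 4): (-4) + 14 + 3 + (-9) = 4
σ = (2, 1, 4, 3): (-4) + 14 + 21 + 0 = 31
σ = (2, 3, 1, 4): (-4) + 27 + 14 + (-9) = 28
σ = (2, 3, 4, 1): (-4) + 27 + 21 + 24 = 68
σ = (2, 4, 1, 3): (-4) + (-6) + 14 + 0 = 4
σ = (2, 4, 3, 1): (-4) + (-6) + 3 + 24 = 17
σ = (3, 1, 2, 4): 25 + 14 + 26 + (-9) = 56
σ = (3, 1, 4, 2): 25 + 14 + 21 + 5 = 65
σ = (3, 2, 1, 4): 25 + 27 + 14 + (-9) = 57
σ = (3, 2, 4, 1): 25 + 27 + 21 + 24 = 97
σ = (3, 4, 1, 2): 25 + (-6) + 14 + 5 = 38
σ = (3, 4, 2, 1): 25 + (-6) + 26 + 24 = 69
σ = (4, 1, 2, 3): 4 + 14 + 26 + 0 = 44
σ = (4, 1, 3, 2): 4 + 14 + 3 + 5 = 26
σ = (4, 2, 1, 3): 4 + 27 + 14 + 0 = 45
σ = (4, 2, 3, 1): 4 + 27 + 3 + 24 = 58
σ = (4, 3, 1, 2): 4 + 27 + 14 + 5 = 50
σ = (4, 3, 2, 1): 4 + 27 + 26 + 24 = 81
Optimal value attained by: σ = (2, 1, 3, 4).
Answer: det⊕(C) = 4; verdict: SINGULAR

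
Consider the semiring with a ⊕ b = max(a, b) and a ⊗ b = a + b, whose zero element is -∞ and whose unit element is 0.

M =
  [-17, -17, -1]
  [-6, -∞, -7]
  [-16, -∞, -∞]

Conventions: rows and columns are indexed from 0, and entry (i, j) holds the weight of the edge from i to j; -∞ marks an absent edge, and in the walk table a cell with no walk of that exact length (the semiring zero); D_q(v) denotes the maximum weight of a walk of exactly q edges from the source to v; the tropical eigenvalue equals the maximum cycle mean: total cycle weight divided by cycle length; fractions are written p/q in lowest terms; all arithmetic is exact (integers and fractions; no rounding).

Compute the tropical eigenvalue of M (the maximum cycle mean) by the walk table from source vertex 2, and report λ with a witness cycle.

q=0: [-∞, -∞, 0]
q=1: [-16, -∞, -∞]
q=2: [-33, -33, -17]
q=3: [-33, -50, -34]
Optimal cycle mean attained by: cycle 0->2->0, total (-1) + (-16), length 2.
Answer: λ = -17/2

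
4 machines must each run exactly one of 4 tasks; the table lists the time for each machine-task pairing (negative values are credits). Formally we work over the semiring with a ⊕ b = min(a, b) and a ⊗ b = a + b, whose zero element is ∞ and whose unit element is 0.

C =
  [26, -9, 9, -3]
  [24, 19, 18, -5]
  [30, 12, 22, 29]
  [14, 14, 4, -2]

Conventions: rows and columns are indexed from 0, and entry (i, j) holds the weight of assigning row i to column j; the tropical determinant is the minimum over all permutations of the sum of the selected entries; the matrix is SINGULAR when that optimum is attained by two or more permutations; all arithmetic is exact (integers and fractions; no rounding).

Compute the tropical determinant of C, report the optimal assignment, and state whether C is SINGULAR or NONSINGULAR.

σ = (0, 1, 2, 3): 26 + 19 + 22 + (-2) = 65
σ = (0, 1, 3, 2): 26 + 19 + 29 + 4 = 78
σ = (0, 2, 1, 3): 26 + 18 + 12 + (-2) = 54
σ = (0, 2, 3, 1): 26 + 18 + 29 + 14 = 87
σ = (0, 3, 1, 2): 26 + (-5) + 12 + 4 = 37
σ = (0, 3, 2, 1): 26 + (-5) + 22 + 14 = 57
σ = (1, 0, 2, 3): (-9) + 24 + 22 + (-2) = 35
σ = (1, 0, 3, 2): (-9) + 24 + 29 + 4 = 48
σ = (1, 2, 0, 3): (-9) + 18 + 30 + (-2) = 37
σ = (1, 2, 3, 0): (-9) + 18 + 29 + 14 = 52
σ = (1, 3, 0, 2): (-9) + (-5) + 30 + 4 = 20
σ = (1, 3, 2, 0): (-9) + (-5) + 22 + 14 = 22
σ = (2, 0, 1, 3): 9 + 24 + 12 + (-2) = 43
σ = (2, 0, 3, 1): 9 + 24 + 29 + 14 = 76
σ = (2, 1, 0, 3): 9 + 19 + 30 + (-2) = 56
σ = (2, 1, 3, 0): 9 + 19 + 29 + 14 = 71
σ = (2, 3, 0, 1): 9 + (-5) + 30 + 14 = 48
σ = (2, 3, 1, 0): 9 + (-5) + 12 + 14 = 30
σ = (3, 0, 1, 2): (-3) + 24 + 12 + 4 = 37
σ = (3, 0, 2, 1): (-3) + 24 + 22 + 14 = 57
σ = (3, 1, 0, 2): (-3) + 19 + 30 + 4 = 50
σ = (3, 1, 2, 0): (-3) + 19 + 22 + 14 = 52
σ = (3, 2, 0, 1): (-3) + 18 + 30 + 14 = 59
σ = (3, 2, 1, 0): (-3) + 18 + 12 + 14 = 41
Optimal value attained by: σ = (1, 3, 0, 2).
Answer: det⊕(C) = 20; verdict: NONSINGULAR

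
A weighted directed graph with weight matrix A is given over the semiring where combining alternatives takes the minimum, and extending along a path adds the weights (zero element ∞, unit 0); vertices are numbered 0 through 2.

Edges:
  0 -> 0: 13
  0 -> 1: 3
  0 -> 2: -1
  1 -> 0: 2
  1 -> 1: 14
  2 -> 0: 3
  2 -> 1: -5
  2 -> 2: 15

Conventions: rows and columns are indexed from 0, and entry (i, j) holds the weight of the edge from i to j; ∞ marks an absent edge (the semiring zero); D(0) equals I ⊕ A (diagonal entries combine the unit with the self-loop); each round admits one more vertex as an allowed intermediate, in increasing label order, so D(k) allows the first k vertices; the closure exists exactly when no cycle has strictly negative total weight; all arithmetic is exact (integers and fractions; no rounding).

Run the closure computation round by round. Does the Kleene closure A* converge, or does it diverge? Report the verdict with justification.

D(0):
  [0, 3, -1]
  [2, 0, ∞]
  [3, -5, 0]
D(1):
  [0, 3, -1]
  [2, 0, 1]
  [3, -5, 0]
Detection: at round 2, diagonal entry (2, 2) turns strictly negative.
Key observation: the cycle 2->1->0->2 has total weight (-5) + 2 + (-1), which is strictly negative.
Answer: DIVERGES — negative cycle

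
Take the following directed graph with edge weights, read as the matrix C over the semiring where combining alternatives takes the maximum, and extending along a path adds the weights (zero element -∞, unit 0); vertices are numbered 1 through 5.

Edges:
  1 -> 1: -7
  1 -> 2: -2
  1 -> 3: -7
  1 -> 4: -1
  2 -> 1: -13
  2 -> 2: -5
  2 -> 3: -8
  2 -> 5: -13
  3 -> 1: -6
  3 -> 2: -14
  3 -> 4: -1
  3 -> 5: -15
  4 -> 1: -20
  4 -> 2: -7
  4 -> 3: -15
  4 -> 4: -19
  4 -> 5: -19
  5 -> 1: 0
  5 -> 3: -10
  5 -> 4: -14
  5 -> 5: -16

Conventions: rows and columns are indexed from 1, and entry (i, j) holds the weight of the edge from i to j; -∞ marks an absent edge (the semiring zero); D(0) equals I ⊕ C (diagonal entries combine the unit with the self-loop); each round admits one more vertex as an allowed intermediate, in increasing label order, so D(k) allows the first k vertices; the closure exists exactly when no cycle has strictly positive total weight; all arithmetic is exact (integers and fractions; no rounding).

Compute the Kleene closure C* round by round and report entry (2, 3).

D(0):
  [0, -2, -7, -1, -∞]
  [-13, 0, -8, -∞, -13]
  [-6, -14, 0, -1, -15]
  [-20, -7, -15, 0, -19]
  [0, -∞, -10, -14, 0]
D(1):
  [0, -2, -7, -1, -∞]
  [-13, 0, -8, -14, -13]
  [-6, -8, 0, -1, -15]
  [-20, -7, -15, 0, -19]
  [0, -2, -7, -1, 0]
D(2):
  [0, -2, -7, -1, -15]
  [-13, 0, -8, -14, -13]
  [-6, -8, 0, -1, -15]
  [-20, -7, -15, 0, -19]
  [0, -2, -7, -1, 0]
D(3):
  [0, -2, -7, -1, -15]
  [-13, 0, -8, -9, -13]
  [-6, -8, 0, -1, -15]
  [-20, -7, -15, 0, -19]
  [0, -2, -7, -1, 0]
D(4):
  [0, -2, -7, -1, -15]
  [-13, 0, -8, -9, -13]
  [-6, -8, 0, -1, -15]
  [-20, -7, -15, 0, -19]
  [0, -2, -7, -1, 0]
D(5):
  [0, -2, -7, -1, -15]
  [-13, 0, -8, -9, -13]
  [-6, -8, 0, -1, -15]
  [-19, -7, -15, 0, -19]
  [0, -2, -7, -1, 0]
Answer: C*[2][3] = -8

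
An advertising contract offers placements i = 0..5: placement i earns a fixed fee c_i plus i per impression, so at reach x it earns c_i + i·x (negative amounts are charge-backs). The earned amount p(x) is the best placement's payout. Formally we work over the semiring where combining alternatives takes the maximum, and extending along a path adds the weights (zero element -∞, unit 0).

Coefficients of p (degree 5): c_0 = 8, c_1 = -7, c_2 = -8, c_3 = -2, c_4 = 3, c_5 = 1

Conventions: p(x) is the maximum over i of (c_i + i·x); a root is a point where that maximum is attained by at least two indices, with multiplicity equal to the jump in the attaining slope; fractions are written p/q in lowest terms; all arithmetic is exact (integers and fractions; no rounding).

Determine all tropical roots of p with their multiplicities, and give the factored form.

hull edge (i=0, c=8) to (i=4, c=3): slope -5/4, span 4
hull edge (i=4, c=3) to (i=5, c=1): slope -2, span 1
Factored form: p(x) = 1 ⊗ (x ⊕ 5/4) ⊗ (x ⊕ 5/4) ⊗ (x ⊕ 5/4) ⊗ (x ⊕ 5/4) ⊗ (x ⊕ 2)
Answer: roots = 5/4 (mult 4), 2 (mult 1)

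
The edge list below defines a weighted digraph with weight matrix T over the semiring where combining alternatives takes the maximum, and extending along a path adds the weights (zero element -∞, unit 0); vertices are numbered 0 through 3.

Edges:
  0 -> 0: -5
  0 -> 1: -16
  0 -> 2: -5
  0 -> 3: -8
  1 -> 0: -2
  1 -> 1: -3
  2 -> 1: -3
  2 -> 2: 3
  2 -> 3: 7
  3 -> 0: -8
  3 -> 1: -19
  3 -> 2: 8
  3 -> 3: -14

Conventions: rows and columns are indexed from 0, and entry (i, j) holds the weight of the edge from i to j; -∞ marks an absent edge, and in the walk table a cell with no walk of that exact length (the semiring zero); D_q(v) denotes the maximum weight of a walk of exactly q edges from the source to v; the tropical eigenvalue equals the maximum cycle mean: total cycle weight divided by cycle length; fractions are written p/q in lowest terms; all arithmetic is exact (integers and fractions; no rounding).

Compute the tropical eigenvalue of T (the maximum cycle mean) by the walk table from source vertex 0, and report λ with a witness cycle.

q=0: [0, -∞, -∞, -∞]
q=1: [-5, -16, -5, -8]
q=2: [-10, -8, 0, 2]
q=3: [-6, -3, 10, 7]
q=4: [-1, 7, 15, 17]
Optimal cycle mean attained by: cycle 2->3->2, total 7 + 8, length 2.
Answer: λ = 15/2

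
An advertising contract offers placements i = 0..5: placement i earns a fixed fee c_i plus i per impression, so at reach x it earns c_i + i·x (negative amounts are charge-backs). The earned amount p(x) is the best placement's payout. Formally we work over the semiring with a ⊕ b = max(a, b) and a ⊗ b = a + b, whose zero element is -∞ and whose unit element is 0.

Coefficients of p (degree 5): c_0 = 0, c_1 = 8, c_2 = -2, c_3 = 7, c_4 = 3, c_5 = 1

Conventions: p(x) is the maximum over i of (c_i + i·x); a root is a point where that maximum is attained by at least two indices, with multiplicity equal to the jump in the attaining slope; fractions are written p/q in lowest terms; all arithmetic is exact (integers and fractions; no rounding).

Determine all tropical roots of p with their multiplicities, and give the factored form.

hull edge (i=0, c=0) to (i=1, c=8): slope 8, span 1
hull edge (i=1, c=8) to (i=3, c=7): slope -1/2, span 2
hull edge (i=3, c=7) to (i=5, c=1): slope -3, span 2
Factored form: p(x) = 1 ⊗ (x ⊕ (-8)) ⊗ (x ⊕ 1/2) ⊗ (x ⊕ 1/2) ⊗ (x ⊕ 3) ⊗ (x ⊕ 3)
Answer: roots = -8 (mult 1), 1/2 (mult 2), 3 (mult 2)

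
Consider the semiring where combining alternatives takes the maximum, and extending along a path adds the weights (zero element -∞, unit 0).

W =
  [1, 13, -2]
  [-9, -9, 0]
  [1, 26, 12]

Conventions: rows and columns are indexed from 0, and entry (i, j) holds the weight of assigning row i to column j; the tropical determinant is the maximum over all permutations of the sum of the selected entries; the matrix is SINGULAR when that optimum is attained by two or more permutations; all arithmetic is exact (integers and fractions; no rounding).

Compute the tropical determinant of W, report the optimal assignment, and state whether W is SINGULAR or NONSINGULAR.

σ = (0, 1, 2): 1 + (-9) + 12 = 4
σ = (0, 2, 1): 1 + 0 + 26 = 27
σ = (1, 0, 2): 13 + (-9) + 12 = 16
σ = (1, 2, 0): 13 + 0 + 1 = 14
σ = (2, 0, 1): (-2) + (-9) + 26 = 15
σ = (2, 1, 0): (-2) + (-9) + 1 = -10
Optimal value attained by: σ = (0, 2, 1).
Answer: det⊕(W) = 27; verdict: NONSINGULAR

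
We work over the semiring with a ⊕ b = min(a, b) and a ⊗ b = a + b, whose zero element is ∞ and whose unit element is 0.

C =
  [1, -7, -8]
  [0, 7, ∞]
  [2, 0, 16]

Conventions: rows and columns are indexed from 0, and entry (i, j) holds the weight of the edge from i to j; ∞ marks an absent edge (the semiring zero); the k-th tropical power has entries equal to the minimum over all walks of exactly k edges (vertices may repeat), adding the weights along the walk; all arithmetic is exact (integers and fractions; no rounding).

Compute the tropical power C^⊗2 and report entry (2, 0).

C^⊗2:
  [-7, -8, -7]
  [1, -7, -8]
  [0, -5, -6]
Key observation: the optimum is the walk 2->1->0, with weight 0 + 0 = 0.
Optimal value attained by: walk 2->1->0.
Answer: (C^⊗2)[2][0] = 0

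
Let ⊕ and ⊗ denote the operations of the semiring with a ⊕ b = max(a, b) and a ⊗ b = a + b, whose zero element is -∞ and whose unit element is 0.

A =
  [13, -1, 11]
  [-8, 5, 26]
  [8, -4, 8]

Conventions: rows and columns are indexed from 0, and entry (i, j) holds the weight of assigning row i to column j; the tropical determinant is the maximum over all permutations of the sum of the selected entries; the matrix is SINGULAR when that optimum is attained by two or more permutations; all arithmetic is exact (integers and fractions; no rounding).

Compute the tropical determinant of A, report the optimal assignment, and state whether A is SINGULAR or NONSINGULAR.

σ = (0, 1, 2): 13 + 5 + 8 = 26
σ = (0, 2, 1): 13 + 26 + (-4) = 35
σ = (1, 0, 2): (-1) + (-8) + 8 = -1
σ = (1, 2, 0): (-1) + 26 + 8 = 33
σ = (2, 0, 1): 11 + (-8) + (-4) = -1
σ = (2, 1, 0): 11 + 5 + 8 = 24
Optimal value attained by: σ = (0, 2, 1).
Answer: det⊕(A) = 35; verdict: NONSINGULAR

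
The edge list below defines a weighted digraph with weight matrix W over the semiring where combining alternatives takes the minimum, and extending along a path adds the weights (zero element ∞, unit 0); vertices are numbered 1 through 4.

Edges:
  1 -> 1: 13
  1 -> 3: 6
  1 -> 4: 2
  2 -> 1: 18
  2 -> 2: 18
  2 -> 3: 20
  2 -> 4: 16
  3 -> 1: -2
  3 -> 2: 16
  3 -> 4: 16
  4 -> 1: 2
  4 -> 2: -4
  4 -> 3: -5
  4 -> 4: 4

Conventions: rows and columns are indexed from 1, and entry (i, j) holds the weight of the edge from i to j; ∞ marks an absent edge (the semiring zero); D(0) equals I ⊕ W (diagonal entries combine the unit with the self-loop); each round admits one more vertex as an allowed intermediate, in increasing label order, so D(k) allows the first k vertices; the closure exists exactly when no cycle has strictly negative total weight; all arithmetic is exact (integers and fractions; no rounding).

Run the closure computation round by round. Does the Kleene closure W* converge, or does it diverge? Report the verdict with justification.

D(0):
  [0, ∞, 6, 2]
  [18, 0, 20, 16]
  [-2, 16, 0, 16]
  [2, -4, -5, 0]
D(1):
  [0, ∞, 6, 2]
  [18, 0, 20, 16]
  [-2, 16, 0, 0]
  [2, -4, -5, 0]
D(2):
  [0, ∞, 6, 2]
  [18, 0, 20, 16]
  [-2, 16, 0, 0]
  [2, -4, -5, 0]
Detection: at round 3, diagonal entry (4, 4) turns strictly negative.
Key observation: the cycle 4->3->1->4 has total weight (-5) + (-2) + 2, which is strictly negative.
Answer: DIVERGES — negative cycle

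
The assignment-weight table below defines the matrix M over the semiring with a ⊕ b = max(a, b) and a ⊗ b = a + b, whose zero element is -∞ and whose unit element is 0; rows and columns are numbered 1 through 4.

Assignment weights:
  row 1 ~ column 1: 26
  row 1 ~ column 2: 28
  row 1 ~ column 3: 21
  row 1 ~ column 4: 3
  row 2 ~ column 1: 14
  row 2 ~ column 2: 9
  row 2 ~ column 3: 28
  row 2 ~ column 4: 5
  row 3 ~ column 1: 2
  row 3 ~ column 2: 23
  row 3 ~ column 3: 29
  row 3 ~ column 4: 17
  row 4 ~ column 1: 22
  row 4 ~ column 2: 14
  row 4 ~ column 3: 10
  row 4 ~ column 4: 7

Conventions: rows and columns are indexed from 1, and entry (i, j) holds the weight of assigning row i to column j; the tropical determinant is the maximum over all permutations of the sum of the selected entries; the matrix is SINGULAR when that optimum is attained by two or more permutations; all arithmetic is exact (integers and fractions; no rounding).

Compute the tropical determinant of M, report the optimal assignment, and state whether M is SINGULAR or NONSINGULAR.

σ = (1, 2, 3, 4): 26 + 9 + 29 + 7 = 71
σ = (1, 2, 4, 3): 26 + 9 + 17 + 10 = 62
σ = (1, 3, 2, 4): 26 + 28 + 23 + 7 = 84
σ = (1, 3, 4, 2): 26 + 28 + 17 + 14 = 85
σ = (1, 4, 2, 3): 26 + 5 + 23 + 10 = 64
σ = (1, 4, 3, 2): 26 + 5 + 29 + 14 = 74
σ = (2, 1, 3, 4): 28 + 14 + 29 + 7 = 78
σ = (2, 1, 4, 3): 28 + 14 + 17 + 10 = 69
σ = (2, 3, 1, 4): 28 + 28 + 2 + 7 = 65
σ = (2, 3, 4, 1): 28 + 28 + 17 + 22 = 95
σ = (2, 4, 1, 3): 28 + 5 + 2 + 10 = 45
σ = (2, 4, 3, 1): 28 + 5 + 29 + 22 = 84
σ = (3, 1, 2, 4): 21 + 14 + 23 + 7 = 65
σ = (3, 1, 4, 2): 21 + 14 + 17 + 14 = 66
σ = (3, 2, 1, 4): 21 + 9 + 2 + 7 = 39
σ = (3, 2, 4, 1): 21 + 9 + 17 + 22 = 69
σ = (3, 4, 1, 2): 21 + 5 + 2 + 14 = 42
σ = (3, 4, 2, 1): 21 + 5 + 23 + 22 = 71
σ = (4, 1, 2, 3): 3 + 14 + 23 + 10 = 50
σ = (4, 1, 3, 2): 3 + 14 + 29 + 14 = 60
σ = (4, 2, 1, 3): 3 + 9 + 2 + 10 = 24
σ = (4, 2, 3, 1): 3 + 9 + 29 + 22 = 63
σ = (4, 3, 1, 2): 3 + 28 + 2 + 14 = 47
σ = (4, 3, 2, 1): 3 + 28 + 23 + 22 = 76
Optimal value attained by: σ = (2, 3, 4, 1).
Answer: det⊕(M) = 95; verdict: NONSINGULAR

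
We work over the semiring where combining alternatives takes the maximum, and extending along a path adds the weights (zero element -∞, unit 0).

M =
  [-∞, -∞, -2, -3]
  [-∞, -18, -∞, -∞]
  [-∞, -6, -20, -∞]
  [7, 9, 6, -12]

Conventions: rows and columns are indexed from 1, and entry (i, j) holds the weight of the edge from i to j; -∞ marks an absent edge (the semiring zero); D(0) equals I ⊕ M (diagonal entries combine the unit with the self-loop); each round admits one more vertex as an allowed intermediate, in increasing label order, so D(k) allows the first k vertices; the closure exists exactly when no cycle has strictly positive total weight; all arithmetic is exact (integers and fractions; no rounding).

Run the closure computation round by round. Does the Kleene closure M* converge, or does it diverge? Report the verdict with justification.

D(0):
  [0, -∞, -2, -3]
  [-∞, 0, -∞, -∞]
  [-∞, -6, 0, -∞]
  [7, 9, 6, 0]
Detection: at round 1, diagonal entry (4, 4) turns strictly positive.
Key observation: the cycle 4->1->4 has total weight 7 + (-3), which is strictly positive.
Answer: DIVERGES — positive cycle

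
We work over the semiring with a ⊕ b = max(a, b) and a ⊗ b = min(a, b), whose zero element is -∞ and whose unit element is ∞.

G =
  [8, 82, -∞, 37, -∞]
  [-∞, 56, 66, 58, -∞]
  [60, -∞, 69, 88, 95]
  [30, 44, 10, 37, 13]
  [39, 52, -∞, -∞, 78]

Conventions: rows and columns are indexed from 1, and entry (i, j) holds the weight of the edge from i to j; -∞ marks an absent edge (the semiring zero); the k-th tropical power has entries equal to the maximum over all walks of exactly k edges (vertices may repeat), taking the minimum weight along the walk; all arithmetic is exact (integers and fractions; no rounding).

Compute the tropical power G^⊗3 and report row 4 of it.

G^⊗2:
  [30, 56, 66, 58, 13]
  [60, 56, 66, 66, 66]
  [60, 60, 69, 69, 78]
  [30, 44, 44, 44, 13]
  [39, 52, 52, 52, 78]
G^⊗3:
  [60, 56, 66, 66, 66]
  [60, 60, 66, 66, 66]
  [60, 60, 69, 69, 78]
  [44, 44, 44, 44, 44]
  [52, 52, 52, 52, 78]
Answer: row 4 of G^⊗3 = [44, 44, 44, 44, 44]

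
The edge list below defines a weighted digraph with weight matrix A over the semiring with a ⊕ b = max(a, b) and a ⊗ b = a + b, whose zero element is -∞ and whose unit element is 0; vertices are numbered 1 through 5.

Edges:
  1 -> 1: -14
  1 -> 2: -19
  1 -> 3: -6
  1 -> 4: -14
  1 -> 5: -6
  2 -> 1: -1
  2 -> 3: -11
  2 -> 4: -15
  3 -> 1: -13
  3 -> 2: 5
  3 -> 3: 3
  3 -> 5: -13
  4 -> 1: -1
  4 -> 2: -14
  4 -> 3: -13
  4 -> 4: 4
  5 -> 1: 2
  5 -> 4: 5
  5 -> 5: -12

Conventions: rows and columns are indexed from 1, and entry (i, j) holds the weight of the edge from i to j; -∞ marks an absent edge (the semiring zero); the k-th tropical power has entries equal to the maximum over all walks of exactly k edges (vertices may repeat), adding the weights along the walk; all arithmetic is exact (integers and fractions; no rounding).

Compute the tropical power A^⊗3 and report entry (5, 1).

A^⊗2:
  [-4, -1, -3, -1, -18]
  [-15, -6, -7, -11, -7]
  [4, 8, 6, -8, -10]
  [3, -8, -7, 8, -7]
  [4, -9, -4, 9, -4]
A^⊗3:
  [-2, 2, 0, 3, -10]
  [-5, -2, -4, -2, -19]
  [7, 11, 9, -4, -2]
  [7, -2, -3, 12, -3]
  [8, 1, -1, 13, -2]
Key observation: the optimum is the walk 5->4->4->1, with weight 5 + 4 + (-1) = 8.
Optimal value attained by: walk 5->4->4->1.
Answer: (A^⊗3)[5][1] = 8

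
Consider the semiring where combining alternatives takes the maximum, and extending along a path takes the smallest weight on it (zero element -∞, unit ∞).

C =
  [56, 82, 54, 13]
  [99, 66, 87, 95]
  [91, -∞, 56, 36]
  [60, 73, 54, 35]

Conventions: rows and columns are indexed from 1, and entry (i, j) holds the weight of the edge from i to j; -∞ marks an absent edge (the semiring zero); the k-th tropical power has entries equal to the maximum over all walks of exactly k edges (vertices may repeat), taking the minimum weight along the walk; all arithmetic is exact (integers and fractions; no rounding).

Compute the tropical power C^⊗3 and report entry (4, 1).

C^⊗2:
  [82, 66, 82, 82]
  [87, 82, 66, 66]
  [56, 82, 56, 36]
  [73, 66, 73, 73]
C^⊗3:
  [82, 82, 66, 66]
  [82, 82, 82, 82]
  [82, 66, 82, 82]
  [73, 73, 66, 66]
Key observation: the optimum is the walk 4->2->3->1, with weight 73 min 87 min 91 = 73.
Optimal value attained by: walk 4->2->3->1.
Answer: (C^⊗3)[4][1] = 73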